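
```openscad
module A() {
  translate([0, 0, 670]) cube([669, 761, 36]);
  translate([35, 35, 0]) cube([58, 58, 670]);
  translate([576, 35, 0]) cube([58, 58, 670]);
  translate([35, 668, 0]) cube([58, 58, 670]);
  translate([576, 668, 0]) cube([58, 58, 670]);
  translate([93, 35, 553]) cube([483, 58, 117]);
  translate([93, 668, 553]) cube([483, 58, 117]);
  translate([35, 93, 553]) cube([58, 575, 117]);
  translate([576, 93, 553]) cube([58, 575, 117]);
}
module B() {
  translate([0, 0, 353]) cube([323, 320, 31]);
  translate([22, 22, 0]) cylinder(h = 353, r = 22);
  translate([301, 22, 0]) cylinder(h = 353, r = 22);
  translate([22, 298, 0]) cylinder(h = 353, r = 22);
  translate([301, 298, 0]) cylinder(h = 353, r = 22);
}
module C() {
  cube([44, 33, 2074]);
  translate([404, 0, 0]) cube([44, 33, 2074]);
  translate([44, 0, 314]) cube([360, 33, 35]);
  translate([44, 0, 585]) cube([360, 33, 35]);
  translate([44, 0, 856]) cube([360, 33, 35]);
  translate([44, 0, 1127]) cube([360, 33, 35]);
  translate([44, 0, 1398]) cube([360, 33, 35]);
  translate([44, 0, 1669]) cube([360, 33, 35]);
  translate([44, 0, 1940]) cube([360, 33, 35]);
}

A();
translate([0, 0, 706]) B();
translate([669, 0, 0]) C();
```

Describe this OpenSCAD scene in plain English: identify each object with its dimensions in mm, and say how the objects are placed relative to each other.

A is a rectangular dining table. The top is 669×761×36 mm with its upper surface at z = 706 mm. It stands on four 58×58 mm square legs, each inset 35 mm from the nearest pair of top edges, running from the floor to the underside of the top. Four apron rails, 58 mm thick and 117 mm tall, run between adjacent legs with their top edges flush with the underside of the top and their outer faces flush with the legs' outer faces.

B is a four-legged stool. The seat is a 323×320×31 mm slab whose top surface is at z = 384 mm; four round legs, each 44 mm in diameter, run from the floor (z = 0) to the underside of the seat, each leg's axis is inset half a diameter from the nearest pair of seat edges (so the leg's bounding box is flush with the corner).

C is a straight ladder. Two 44×33 mm vertical rails, 2074 mm tall, stand 448 mm apart (outside-to-outside) with their front faces coplanar on the −y side. 7 rungs, each 33 mm deep and 35 mm tall, span between the inner faces of the rails, front faces flush with the rails. The lowest rung's underside is at z = 314 mm and rungs are spaced 271 mm apart (underside to underside).

The stool is on top of the table. The ladder is against the table's +x side, with their −y faces flush.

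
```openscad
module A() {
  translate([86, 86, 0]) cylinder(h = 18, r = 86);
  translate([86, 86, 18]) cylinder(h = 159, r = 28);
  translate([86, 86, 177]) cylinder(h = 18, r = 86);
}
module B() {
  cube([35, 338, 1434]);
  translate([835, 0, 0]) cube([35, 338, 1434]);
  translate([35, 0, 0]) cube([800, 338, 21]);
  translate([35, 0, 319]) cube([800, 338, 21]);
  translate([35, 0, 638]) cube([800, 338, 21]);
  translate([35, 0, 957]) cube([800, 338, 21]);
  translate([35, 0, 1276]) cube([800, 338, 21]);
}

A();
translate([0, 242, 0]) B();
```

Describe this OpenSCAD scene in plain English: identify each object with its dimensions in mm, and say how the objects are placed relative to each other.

A is a spool: two coaxial disc flanges of radius 86 mm and thickness 18 mm, joined by a core cylinder of radius 28 mm and height 159 mm. The lower flange rests on z = 0 and the three cylinders share a vertical axis.

B is a bookshelf 870 mm wide overall, 338 mm deep and 1434 mm tall. The two sides are 35 mm thick vertical panels. 5 horizontal shelves of 21 mm thickness span between the inner faces of the sides; the lowest shelf sits on the floor and shelves are stacked with a clear vertical gap of 298 mm between each pair.

The bookshelf is on the floor beside the spool on its +y side.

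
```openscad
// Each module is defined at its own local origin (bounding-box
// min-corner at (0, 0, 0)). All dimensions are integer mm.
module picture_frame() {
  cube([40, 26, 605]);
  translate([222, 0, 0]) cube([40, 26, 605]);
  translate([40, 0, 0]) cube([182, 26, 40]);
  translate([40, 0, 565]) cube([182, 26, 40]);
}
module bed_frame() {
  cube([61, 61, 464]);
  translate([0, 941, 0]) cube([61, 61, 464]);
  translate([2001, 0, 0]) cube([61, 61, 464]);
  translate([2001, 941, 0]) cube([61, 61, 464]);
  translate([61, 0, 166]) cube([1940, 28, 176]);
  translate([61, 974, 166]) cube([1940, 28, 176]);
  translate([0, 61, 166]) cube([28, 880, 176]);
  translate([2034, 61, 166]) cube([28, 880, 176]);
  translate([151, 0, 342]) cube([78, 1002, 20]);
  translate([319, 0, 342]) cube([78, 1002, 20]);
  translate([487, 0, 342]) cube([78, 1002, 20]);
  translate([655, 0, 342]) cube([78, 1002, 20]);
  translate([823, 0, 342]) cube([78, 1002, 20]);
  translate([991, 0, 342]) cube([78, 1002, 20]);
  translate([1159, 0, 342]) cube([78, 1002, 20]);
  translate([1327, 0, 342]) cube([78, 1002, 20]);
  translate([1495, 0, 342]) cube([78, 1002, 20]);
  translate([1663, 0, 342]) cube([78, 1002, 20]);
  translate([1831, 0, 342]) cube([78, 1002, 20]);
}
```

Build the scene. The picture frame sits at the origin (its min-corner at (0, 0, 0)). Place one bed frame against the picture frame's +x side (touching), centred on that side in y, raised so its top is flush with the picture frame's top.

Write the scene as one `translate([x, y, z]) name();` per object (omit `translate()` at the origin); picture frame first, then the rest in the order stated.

picture_frame();
translate([262, -488, 141]) bed_frame();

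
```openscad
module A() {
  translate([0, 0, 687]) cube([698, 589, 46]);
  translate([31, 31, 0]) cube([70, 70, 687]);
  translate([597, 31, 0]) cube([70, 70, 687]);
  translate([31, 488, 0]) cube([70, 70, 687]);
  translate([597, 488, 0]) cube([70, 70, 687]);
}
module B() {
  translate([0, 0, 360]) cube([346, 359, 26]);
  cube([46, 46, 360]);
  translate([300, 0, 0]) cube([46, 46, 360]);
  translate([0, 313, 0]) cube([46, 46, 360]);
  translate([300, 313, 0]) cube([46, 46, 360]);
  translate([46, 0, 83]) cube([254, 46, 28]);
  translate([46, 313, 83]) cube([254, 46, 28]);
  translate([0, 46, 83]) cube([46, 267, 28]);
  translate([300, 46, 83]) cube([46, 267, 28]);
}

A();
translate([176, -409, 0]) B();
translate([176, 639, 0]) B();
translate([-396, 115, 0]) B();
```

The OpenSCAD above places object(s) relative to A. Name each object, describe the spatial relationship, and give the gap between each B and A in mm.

A is a table. B is a stool. Three stools sit around the table at the −y, +y, −x sides. The gap between each stool and the table is 50 mm.

Each stool's nearest face is 50 mm from the table's bounding box.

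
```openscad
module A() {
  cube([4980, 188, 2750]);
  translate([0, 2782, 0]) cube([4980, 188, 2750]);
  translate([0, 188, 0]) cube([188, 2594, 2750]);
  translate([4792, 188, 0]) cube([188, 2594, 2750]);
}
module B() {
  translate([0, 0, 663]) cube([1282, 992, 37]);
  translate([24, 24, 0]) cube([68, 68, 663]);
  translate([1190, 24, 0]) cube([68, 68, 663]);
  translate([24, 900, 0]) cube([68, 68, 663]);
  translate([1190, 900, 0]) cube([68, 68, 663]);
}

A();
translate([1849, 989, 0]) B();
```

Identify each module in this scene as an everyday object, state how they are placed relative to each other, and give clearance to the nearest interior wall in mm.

Clearances: x = 1661, y = 801; minimum 801 mm.

A is a house frame. B is a table. The table sits inside the house frame, centred. The clearance to the nearest interior wall is 801 mm.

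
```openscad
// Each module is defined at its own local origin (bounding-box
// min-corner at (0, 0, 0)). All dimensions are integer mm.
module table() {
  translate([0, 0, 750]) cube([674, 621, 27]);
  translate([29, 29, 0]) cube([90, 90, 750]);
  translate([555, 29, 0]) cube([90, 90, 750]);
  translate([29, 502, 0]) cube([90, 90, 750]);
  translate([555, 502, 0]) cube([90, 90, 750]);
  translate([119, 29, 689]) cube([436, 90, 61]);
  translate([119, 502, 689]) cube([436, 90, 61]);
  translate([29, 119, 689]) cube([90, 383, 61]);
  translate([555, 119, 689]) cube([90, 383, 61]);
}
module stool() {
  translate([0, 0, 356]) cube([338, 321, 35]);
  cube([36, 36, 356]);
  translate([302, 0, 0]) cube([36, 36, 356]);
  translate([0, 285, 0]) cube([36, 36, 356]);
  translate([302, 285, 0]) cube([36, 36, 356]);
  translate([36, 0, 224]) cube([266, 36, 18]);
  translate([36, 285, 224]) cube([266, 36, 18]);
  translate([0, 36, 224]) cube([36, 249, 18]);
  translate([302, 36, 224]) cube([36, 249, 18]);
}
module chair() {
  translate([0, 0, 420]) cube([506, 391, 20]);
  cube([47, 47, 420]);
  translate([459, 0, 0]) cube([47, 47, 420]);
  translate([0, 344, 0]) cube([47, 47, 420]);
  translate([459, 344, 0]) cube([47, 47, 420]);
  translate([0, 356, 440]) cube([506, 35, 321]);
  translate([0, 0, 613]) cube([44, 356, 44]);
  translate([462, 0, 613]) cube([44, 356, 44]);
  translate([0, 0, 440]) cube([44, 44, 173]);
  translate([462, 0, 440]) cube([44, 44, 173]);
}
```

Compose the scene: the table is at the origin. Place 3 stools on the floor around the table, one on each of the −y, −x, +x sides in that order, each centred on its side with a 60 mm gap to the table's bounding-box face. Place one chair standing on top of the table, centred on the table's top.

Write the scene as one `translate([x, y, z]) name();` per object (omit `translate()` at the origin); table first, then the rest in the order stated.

table();
translate([168, -381, 0]) stool();
translate([-398, 150, 0]) stool();
translate([734, 150, 0]) stool();
translate([84, 115, 777]) chair();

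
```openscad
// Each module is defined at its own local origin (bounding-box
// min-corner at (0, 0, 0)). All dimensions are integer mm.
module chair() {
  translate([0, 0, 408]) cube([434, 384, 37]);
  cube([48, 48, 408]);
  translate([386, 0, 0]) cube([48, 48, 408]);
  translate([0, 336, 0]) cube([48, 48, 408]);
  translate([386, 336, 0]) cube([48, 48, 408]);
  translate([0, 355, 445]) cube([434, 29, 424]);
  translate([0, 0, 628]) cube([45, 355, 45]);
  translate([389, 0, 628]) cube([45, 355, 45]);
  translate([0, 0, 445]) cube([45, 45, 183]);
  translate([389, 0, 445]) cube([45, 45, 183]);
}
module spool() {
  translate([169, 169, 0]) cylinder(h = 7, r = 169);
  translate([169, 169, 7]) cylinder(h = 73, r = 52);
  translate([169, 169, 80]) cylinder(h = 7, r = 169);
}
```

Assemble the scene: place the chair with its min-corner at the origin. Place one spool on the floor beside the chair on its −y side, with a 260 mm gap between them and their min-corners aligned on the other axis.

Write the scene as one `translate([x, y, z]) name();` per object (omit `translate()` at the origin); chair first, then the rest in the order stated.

chair();
translate([0, -598, 0]) spool();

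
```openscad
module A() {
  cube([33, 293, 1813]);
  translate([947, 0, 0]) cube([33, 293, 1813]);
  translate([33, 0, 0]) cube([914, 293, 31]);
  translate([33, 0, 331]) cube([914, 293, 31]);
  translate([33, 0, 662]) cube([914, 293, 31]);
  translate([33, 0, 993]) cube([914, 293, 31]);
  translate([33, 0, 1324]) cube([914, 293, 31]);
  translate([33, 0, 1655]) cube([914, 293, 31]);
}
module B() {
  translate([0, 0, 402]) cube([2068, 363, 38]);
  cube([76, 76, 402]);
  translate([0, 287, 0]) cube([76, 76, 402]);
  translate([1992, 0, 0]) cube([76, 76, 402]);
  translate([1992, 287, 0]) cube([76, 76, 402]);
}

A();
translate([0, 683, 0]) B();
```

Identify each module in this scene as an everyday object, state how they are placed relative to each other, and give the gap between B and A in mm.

The bench's nearest face is 390 mm from the bookshelf's +y face.

A is a bookshelf. B is a bench. The bench is on the floor beside the bookshelf on its +y side. The gap between the bench and the bookshelf is 390 mm.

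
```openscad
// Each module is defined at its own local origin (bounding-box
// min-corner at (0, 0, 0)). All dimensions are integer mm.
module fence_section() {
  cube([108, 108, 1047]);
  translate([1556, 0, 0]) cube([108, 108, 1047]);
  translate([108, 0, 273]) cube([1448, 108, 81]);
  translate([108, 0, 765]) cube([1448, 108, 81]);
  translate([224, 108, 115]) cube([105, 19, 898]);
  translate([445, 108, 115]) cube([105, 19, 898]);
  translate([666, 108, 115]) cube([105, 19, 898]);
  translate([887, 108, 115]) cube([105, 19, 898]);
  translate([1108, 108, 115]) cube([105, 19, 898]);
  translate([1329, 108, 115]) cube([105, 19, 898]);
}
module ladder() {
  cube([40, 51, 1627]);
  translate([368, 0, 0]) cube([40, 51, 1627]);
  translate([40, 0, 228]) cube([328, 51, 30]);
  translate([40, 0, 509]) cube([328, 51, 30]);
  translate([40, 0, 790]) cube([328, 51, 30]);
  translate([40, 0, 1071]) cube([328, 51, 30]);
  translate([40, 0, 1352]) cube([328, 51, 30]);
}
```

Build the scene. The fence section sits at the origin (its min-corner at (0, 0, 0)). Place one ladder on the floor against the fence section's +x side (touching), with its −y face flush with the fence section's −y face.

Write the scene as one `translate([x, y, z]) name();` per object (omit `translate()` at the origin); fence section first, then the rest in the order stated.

fence_section();
translate([1664, 0, 0]) ladder();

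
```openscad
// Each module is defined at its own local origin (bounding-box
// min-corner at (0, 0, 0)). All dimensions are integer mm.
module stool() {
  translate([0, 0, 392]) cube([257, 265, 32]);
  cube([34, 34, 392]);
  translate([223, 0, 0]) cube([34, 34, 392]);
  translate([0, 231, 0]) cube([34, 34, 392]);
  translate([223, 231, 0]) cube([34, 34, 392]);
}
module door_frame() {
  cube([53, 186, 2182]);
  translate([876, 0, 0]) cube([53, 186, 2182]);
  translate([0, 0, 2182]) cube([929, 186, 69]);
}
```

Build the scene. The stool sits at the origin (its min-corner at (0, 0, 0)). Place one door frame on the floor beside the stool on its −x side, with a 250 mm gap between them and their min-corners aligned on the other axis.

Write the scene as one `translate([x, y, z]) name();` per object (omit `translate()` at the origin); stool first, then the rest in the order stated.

stool();
translate([-1179, 0, 0]) door_frame();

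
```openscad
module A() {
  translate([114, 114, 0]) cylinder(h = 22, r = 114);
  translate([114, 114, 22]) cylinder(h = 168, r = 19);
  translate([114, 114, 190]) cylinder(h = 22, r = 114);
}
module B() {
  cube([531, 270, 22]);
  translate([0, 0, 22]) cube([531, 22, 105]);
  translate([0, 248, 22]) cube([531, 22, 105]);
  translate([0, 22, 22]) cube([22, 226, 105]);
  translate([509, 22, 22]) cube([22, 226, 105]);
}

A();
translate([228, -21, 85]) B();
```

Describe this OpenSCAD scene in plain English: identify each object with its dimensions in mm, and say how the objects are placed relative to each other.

A is a spool: two coaxial disc flanges of radius 114 mm and thickness 22 mm, joined by a core cylinder of radius 19 mm and height 168 mm. The lower flange rests on z = 0 and the three cylinders share a vertical axis.

B is an open storage box with external size 531×270×127 mm and wall thickness 22 mm (the base is also 22 mm thick). The base covers the whole footprint; the four walls stand on the base, with the y-facing walls full-width and the x-facing walls fitting between their inner faces.

The open box is beside the spool with their tops flush at z = 212.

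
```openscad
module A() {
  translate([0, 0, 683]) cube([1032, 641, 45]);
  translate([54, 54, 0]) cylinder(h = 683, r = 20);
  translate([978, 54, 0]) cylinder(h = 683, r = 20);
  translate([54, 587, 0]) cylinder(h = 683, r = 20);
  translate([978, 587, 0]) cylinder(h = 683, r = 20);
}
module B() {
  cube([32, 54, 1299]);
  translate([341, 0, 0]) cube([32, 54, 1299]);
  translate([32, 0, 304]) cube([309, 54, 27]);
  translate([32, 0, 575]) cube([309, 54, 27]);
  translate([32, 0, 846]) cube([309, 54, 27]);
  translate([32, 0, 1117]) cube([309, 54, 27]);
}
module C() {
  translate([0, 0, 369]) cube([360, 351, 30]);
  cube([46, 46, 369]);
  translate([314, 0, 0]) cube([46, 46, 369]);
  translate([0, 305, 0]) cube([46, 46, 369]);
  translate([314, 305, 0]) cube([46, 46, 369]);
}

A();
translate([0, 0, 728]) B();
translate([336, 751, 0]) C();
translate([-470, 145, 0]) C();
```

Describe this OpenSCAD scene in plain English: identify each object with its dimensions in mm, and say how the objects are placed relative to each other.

A is a table: top 1032 mm (x) × 641 mm (y), 45 mm thick, upper face at z = 728 mm, on four round legs of 40 mm diameter, each leg's bounding box inset 34 mm from the nearest pair of top edges, running from z = 0 to the bottom of the top.

B is a wooden ladder with two side rails of 32×54 mm section and 1299 mm height, set 373 mm apart overall. Between them run 4 rectangular rungs (54 mm deep, 27 mm thick), front faces flush with the rails' −y face. The bottom of the first rung is 304 mm above the floor and each subsequent rung is 271 mm higher than the one below.

C is a four-legged stool. The seat is a 360×351×30 mm slab whose top surface is at z = 399 mm; four square legs, each 46×46 mm in cross-section, run from the floor (z = 0) to the underside of the seat, each flush with a corner of the seat.

The ladder is on top of the table. Two stools sit around the table at the +y, −x sides.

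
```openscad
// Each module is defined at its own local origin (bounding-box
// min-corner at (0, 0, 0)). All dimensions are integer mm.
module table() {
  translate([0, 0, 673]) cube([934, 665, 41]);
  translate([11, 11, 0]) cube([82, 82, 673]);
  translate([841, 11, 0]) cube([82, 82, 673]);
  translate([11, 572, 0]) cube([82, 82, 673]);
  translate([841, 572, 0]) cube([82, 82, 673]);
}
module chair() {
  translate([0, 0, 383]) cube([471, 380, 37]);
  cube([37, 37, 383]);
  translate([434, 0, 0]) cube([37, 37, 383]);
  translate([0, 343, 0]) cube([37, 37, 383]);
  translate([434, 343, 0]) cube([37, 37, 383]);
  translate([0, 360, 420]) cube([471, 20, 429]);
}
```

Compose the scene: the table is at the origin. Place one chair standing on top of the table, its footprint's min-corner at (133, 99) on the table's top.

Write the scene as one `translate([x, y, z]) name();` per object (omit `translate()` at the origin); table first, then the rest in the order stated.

table();
translate([133, 99, 714]) chair();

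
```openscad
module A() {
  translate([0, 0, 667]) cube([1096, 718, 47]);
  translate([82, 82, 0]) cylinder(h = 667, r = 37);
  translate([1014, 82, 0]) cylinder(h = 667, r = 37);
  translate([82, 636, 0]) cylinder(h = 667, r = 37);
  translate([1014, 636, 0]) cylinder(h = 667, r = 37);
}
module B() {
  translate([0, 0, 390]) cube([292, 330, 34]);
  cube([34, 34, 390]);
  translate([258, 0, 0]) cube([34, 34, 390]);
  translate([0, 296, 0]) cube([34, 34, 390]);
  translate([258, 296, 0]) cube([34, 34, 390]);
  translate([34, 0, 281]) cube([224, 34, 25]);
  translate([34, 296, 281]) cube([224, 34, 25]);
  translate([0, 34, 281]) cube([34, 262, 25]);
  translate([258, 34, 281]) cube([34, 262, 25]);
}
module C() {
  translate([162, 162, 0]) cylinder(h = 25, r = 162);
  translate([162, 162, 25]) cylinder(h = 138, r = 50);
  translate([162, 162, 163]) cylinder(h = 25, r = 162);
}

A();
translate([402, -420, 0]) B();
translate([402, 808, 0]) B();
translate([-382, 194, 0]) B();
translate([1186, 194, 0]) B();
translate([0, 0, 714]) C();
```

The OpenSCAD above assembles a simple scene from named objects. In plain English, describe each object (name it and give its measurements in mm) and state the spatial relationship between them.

A is a table: top 1096 mm (x) × 718 mm (y), 47 mm thick, upper face at z = 714 mm, on four round legs of 74 mm diameter, each leg's bounding box inset 45 mm from the nearest pair of top edges, running from z = 0 to the bottom of the top.

B is a simple wooden stool: a rectangular seat 292 mm (x) by 330 mm (y), 34 mm thick, top face at z = 424 mm, on four square legs, each 34×34 mm in cross-section. The legs rest on z = 0, each flush with a corner of the seat. Four stretchers, 34 mm wide and 25 mm tall, connect adjacent legs with their undersides at z = 281 mm, each running between the inner faces of the legs it joins and aligned with the legs' outer faces on the other axis.

C is a spool: two coaxial disc flanges of radius 162 mm and thickness 25 mm, joined by a core cylinder of radius 50 mm and height 138 mm. The lower flange rests on z = 0 and the three cylinders share a vertical axis.

Four stools sit around the table at the −y, +y, −x, +x sides. The spool is on top of the table.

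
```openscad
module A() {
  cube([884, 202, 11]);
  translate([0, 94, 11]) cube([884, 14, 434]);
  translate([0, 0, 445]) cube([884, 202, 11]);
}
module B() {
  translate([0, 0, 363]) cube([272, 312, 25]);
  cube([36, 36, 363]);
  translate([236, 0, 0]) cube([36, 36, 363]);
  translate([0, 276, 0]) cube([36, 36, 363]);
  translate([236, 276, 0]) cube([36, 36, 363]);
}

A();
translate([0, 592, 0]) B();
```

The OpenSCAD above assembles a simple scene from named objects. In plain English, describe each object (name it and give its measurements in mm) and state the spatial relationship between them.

A is an I-beam lying along x, 884 mm long. Overall section height 456 mm. Two flanges 202 mm wide (y) and 11 mm thick, one on the floor and one at the top; a web 14 mm thick runs between them, centred on the flange width.

B is a four-legged stool. The seat is 272×312 mm, 25 mm thick, top at z = 388 mm. It stands on four square legs, each 36×36 mm in cross-section, from z = 0 to the seat underside, each flush with a corner of the seat.

The stool is on the floor beside the I-beam on its +y side.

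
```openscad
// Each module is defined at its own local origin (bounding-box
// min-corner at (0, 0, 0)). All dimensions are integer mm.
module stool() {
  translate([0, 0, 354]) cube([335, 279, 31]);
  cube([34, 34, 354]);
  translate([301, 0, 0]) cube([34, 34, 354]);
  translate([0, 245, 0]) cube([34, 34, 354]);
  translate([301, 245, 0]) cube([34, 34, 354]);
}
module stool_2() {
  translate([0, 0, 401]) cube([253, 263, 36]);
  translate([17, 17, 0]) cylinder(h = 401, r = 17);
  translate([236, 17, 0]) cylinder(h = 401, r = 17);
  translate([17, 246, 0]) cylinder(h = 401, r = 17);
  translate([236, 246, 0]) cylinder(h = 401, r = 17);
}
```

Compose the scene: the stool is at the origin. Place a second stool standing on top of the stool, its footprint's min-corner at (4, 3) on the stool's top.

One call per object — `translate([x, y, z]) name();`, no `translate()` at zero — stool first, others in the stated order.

stool();
translate([4, 3, 385]) stool_2();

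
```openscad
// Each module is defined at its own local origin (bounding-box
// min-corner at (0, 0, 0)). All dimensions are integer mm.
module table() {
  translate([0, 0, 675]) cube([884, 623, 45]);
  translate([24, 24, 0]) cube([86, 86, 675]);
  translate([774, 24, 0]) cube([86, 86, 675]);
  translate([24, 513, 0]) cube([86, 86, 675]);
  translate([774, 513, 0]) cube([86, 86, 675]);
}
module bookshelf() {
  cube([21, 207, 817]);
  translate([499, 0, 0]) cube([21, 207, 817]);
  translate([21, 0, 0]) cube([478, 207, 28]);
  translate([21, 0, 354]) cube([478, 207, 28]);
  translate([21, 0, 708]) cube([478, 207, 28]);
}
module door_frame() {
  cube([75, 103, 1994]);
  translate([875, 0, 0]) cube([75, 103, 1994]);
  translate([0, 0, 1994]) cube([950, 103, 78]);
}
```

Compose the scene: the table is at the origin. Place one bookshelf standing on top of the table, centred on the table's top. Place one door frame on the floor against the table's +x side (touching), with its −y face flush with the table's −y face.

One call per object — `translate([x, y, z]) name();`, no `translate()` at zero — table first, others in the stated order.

table();
translate([182, 208, 720]) bookshelf();
translate([884, 0, 0]) door_frame();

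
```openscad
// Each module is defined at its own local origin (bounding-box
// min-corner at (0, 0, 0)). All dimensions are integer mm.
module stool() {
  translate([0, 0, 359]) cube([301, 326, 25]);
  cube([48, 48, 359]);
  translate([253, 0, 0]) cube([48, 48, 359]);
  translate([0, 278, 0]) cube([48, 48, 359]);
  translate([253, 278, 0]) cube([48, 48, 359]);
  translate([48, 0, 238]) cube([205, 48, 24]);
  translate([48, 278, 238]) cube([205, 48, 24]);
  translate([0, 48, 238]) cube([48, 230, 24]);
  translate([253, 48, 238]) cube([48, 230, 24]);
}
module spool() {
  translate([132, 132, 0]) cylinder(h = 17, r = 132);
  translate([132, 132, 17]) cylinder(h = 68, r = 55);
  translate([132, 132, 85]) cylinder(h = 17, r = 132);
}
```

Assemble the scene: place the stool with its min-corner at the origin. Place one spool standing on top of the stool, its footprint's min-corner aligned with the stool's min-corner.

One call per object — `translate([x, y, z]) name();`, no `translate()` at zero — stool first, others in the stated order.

stool();
translate([0, 0, 384]) spool();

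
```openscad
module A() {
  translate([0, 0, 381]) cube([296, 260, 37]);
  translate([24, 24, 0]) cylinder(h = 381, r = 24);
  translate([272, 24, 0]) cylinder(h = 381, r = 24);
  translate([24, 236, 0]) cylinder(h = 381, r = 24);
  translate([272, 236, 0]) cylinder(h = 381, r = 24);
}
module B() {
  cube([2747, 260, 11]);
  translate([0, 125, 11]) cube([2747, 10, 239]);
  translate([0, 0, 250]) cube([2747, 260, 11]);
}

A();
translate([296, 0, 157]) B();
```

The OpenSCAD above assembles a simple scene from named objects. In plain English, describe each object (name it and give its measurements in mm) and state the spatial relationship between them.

A is a simple wooden stool: a rectangular seat 296 mm (x) by 260 mm (y), 37 mm thick, top face at z = 418 mm, on four round legs, each 48 mm in diameter. The legs rest on z = 0, each leg's axis is inset half a diameter from the nearest pair of seat edges (so the leg's bounding box is flush with the corner).

B is an I-beam lying along x, 2747 mm long. Overall section height 261 mm. Two flanges 260 mm wide (y) and 11 mm thick, one on the floor and one at the top; a web 10 mm thick runs between them, centred on the flange width.

The I-beam is beside the stool with their tops flush at z = 418.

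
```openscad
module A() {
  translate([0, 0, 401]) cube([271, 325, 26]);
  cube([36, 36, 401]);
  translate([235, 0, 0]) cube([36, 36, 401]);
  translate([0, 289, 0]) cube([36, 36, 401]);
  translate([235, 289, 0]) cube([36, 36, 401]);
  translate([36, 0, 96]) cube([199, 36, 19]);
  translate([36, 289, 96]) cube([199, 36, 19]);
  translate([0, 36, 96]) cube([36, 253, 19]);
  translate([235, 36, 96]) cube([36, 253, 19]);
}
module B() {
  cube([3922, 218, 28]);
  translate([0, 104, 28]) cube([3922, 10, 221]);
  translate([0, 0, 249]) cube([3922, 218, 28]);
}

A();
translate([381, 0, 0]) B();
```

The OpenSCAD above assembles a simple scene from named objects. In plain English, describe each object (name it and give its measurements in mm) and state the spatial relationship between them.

A is a four-legged stool. The seat is 271×325 mm, 26 mm thick, top at z = 427 mm. It stands on four square legs, each 36×36 mm in cross-section, from z = 0 to the seat underside, each flush with a corner of the seat. Four stretchers, 36 mm wide and 19 mm tall, connect adjacent legs with their undersides at z = 96 mm, each running between the inner faces of the legs it joins and aligned with the legs' outer faces on the other axis.

B is an I-beam lying along x, 3922 mm long. Overall section height 277 mm. Two flanges 218 mm wide (y) and 28 mm thick, one on the floor and one at the top; a web 10 mm thick runs between them, centred on the flange width.

The I-beam is on the floor beside the stool on its +x side.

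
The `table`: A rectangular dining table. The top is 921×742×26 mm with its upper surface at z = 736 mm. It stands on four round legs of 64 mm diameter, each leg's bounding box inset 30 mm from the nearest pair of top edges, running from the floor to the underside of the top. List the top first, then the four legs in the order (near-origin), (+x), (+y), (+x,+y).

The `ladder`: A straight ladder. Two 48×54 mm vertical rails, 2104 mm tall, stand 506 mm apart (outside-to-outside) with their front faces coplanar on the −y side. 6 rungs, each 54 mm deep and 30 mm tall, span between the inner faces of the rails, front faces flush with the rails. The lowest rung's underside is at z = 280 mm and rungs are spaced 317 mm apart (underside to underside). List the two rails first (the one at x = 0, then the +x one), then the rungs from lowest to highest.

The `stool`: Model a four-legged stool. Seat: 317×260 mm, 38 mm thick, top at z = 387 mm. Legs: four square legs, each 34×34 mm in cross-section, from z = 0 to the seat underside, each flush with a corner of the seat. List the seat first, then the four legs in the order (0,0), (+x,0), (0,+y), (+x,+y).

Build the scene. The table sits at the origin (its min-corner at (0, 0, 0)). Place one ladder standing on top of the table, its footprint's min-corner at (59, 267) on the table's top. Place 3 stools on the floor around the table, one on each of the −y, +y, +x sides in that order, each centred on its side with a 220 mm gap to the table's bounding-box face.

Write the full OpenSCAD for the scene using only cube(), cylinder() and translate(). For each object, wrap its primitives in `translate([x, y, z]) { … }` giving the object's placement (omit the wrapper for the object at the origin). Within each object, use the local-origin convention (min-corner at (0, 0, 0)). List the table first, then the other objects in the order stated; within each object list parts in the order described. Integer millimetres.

translate([0, 0, 710]) cube([921, 742, 26]);
translate([62, 62, 0]) cylinder(h = 710, r = 32);
translate([859, 62, 0]) cylinder(h = 710, r = 32);
translate([62, 680, 0]) cylinder(h = 710, r = 32);
translate([859, 680, 0]) cylinder(h = 710, r = 32);
translate([59, 267, 736]) {
  cube([48, 54, 2104]);
  translate([458, 0, 0]) cube([48, 54, 2104]);
  translate([48, 0, 280]) cube([410, 54, 30]);
  translate([48, 0, 597]) cube([410, 54, 30]);
  translate([48, 0, 914]) cube([410, 54, 30]);
  translate([48, 0, 1231]) cube([410, 54, 30]);
  translate([48, 0, 1548]) cube([410, 54, 30]);
  translate([48, 0, 1865]) cube([410, 54, 30]);
}
translate([302, -480, 0]) {
  translate([0, 0, 349]) cube([317, 260, 38]);
  cube([34, 34, 349]);
  translate([283, 0, 0]) cube([34, 34, 349]);
  translate([0, 226, 0]) cube([34, 34, 349]);
  translate([283, 226, 0]) cube([34, 34, 349]);
}
translate([302, 962, 0]) {
  translate([0, 0, 349]) cube([317, 260, 38]);
  cube([34, 34, 349]);
  translate([283, 0, 0]) cube([34, 34, 349]);
  translate([0, 226, 0]) cube([34, 34, 349]);
  translate([283, 226, 0]) cube([34, 34, 349]);
}
translate([1141, 241, 0]) {
  translate([0, 0, 349]) cube([317, 260, 38]);
  cube([34, 34, 349]);
  translate([283, 0, 0]) cube([34, 34, 349]);
  translate([0, 226, 0]) cube([34, 34, 349]);
  translate([283, 226, 0]) cube([34, 34, 349]);
}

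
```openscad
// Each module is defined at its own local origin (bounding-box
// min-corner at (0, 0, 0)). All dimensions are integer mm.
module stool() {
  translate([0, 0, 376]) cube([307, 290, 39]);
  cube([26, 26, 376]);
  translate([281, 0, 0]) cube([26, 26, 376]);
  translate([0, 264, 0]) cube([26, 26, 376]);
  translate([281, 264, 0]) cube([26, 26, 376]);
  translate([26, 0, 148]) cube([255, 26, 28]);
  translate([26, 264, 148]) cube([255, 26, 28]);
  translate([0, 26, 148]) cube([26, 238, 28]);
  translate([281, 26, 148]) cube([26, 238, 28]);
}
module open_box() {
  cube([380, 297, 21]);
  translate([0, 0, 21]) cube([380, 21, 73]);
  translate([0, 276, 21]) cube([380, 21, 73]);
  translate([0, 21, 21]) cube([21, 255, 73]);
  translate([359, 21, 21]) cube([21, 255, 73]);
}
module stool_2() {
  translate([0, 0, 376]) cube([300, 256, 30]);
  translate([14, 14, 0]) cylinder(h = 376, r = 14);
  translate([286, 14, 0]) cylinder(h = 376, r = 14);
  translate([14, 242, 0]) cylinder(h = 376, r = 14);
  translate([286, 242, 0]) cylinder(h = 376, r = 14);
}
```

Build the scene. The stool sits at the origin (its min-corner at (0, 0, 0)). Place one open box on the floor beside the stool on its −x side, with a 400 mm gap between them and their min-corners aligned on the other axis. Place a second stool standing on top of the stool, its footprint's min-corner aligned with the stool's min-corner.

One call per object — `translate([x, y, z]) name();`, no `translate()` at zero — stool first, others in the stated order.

stool();
translate([-780, 0, 0]) open_box();
translate([0, 0, 415]) stool_2();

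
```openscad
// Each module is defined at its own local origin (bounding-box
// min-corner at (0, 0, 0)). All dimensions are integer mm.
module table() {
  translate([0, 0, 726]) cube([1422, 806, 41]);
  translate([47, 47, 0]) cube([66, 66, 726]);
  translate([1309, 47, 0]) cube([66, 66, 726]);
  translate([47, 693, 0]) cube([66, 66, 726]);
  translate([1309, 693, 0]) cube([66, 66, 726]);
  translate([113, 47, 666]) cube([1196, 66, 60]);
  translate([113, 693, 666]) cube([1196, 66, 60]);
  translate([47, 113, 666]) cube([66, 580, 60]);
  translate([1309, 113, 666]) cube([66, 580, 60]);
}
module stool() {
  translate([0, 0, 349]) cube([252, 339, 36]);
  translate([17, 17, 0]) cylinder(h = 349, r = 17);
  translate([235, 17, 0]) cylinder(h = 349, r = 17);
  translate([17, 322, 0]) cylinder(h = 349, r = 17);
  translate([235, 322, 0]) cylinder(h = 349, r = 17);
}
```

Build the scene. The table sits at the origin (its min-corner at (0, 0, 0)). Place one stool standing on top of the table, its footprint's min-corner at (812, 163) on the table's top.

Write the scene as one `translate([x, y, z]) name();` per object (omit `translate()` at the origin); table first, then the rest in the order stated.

table();
translate([812, 163, 767]) stool();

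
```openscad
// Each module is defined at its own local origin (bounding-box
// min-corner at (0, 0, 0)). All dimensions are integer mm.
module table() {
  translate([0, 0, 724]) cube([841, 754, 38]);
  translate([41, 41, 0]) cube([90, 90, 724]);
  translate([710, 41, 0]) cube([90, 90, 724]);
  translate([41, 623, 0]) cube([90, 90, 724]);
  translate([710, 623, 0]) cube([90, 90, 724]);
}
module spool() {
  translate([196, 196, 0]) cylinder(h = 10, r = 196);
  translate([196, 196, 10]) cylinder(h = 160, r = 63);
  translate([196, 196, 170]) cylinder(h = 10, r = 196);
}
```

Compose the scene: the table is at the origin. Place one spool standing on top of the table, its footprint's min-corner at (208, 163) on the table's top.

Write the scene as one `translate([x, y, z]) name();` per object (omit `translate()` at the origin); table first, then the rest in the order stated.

table();
translate([208, 163, 762]) spool();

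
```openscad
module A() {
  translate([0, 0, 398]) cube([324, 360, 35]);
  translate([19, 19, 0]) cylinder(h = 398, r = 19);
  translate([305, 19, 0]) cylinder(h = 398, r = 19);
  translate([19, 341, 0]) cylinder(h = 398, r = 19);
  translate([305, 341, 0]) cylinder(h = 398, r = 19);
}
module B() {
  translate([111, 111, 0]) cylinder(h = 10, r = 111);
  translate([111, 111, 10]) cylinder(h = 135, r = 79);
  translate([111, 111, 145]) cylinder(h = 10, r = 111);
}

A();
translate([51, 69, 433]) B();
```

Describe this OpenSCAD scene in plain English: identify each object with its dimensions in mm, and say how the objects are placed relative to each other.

A is a simple wooden stool: a rectangular seat 324 mm (x) by 360 mm (y), 35 mm thick, top face at z = 433 mm, on four round legs, each 38 mm in diameter. The legs rest on z = 0, each leg's axis is inset half a diameter from the nearest pair of seat edges (so the leg's bounding box is flush with the corner).

B is a spool: two coaxial disc flanges of radius 111 mm and thickness 10 mm, joined by a core cylinder of radius 79 mm and height 135 mm. The lower flange rests on z = 0 and the three cylinders share a vertical axis.

The spool is on top of the stool, centred.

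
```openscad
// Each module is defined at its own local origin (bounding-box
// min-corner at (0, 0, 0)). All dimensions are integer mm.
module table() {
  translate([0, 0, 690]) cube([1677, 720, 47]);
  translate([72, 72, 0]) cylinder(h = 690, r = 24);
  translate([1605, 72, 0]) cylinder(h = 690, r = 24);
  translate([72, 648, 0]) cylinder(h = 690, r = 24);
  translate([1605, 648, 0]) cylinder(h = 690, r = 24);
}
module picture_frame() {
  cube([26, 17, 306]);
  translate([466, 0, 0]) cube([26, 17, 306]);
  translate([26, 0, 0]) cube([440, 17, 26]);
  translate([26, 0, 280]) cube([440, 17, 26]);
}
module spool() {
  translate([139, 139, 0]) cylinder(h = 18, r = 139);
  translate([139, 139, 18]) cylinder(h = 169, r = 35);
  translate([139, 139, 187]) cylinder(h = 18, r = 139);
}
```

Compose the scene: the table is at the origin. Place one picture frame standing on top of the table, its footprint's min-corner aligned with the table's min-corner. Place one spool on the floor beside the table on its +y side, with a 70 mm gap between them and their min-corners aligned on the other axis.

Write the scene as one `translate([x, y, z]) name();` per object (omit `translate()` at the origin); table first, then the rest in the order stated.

table();
translate([0, 0, 737]) picture_frame();
translate([0, 790, 0]) spool();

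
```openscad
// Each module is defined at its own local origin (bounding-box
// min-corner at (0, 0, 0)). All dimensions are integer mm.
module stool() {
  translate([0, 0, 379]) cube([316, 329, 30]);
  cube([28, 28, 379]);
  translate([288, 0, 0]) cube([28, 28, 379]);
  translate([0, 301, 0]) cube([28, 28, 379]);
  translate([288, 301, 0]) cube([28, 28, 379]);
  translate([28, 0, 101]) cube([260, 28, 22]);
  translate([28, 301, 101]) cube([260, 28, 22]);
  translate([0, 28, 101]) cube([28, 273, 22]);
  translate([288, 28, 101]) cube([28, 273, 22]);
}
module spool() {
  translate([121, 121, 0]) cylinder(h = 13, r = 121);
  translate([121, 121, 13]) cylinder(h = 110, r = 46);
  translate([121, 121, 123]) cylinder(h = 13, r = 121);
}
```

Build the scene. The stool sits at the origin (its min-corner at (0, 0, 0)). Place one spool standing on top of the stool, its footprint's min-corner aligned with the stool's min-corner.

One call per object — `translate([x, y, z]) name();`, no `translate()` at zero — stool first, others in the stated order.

stool();
translate([0, 0, 409]) spool();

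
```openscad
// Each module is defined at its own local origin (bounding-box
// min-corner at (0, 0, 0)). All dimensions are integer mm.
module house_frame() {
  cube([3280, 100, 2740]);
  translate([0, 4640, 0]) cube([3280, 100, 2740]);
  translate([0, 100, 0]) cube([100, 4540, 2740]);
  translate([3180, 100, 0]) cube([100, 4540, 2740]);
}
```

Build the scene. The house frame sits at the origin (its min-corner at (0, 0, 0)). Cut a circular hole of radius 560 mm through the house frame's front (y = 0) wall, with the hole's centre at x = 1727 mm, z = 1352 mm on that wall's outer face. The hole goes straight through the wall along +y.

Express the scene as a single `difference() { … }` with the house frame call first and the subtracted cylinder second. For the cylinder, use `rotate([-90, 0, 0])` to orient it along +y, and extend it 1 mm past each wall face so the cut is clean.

difference() {
  house_frame();
  translate([1727, -1, 1352]) rotate([-90, 0, 0]) cylinder(h = 102, r = 560);
}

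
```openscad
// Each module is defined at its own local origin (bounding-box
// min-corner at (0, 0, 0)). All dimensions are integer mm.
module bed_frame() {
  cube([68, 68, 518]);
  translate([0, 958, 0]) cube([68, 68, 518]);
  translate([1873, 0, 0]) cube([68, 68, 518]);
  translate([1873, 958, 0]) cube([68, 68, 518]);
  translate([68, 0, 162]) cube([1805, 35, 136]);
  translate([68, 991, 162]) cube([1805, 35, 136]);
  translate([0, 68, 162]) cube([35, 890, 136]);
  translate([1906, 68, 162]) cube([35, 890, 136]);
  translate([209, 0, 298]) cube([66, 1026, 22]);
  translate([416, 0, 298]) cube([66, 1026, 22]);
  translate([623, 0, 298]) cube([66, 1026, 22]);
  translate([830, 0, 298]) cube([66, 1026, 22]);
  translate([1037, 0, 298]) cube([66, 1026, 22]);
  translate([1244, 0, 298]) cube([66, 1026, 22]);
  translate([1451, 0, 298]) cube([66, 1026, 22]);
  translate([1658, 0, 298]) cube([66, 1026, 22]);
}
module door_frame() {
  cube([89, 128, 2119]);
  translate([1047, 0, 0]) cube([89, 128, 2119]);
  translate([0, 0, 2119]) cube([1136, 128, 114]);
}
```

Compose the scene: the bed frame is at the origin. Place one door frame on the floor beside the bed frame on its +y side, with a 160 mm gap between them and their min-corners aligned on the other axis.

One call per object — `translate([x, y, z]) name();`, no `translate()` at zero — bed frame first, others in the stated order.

bed_frame();
translate([0, 1186, 0]) door_frame();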